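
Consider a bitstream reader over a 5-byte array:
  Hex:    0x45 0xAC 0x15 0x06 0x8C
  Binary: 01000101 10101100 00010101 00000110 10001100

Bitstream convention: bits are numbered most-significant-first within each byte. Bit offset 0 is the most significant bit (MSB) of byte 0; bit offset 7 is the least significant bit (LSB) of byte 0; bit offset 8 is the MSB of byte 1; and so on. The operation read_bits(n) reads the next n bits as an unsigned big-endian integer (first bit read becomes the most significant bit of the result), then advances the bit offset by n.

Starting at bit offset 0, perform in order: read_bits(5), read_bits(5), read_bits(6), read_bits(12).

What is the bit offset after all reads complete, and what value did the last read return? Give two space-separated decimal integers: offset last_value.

Answer: 28 336

Derivation:
Read 1: bits[0:5] width=5 -> value=8 (bin 01000); offset now 5 = byte 0 bit 5; 35 bits remain
Read 2: bits[5:10] width=5 -> value=22 (bin 10110); offset now 10 = byte 1 bit 2; 30 bits remain
Read 3: bits[10:16] width=6 -> value=44 (bin 101100); offset now 16 = byte 2 bit 0; 24 bits remain
Read 4: bits[16:28] width=12 -> value=336 (bin 000101010000); offset now 28 = byte 3 bit 4; 12 bits remain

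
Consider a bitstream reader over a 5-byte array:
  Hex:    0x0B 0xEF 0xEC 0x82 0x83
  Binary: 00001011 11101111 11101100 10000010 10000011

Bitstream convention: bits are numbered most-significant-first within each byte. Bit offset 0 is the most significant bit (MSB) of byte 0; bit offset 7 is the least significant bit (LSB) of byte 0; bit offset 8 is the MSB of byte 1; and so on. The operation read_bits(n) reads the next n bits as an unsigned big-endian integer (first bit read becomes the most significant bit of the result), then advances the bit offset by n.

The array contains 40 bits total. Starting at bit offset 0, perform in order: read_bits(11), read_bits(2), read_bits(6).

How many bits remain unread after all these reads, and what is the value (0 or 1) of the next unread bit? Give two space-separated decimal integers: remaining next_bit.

Read 1: bits[0:11] width=11 -> value=95 (bin 00001011111); offset now 11 = byte 1 bit 3; 29 bits remain
Read 2: bits[11:13] width=2 -> value=1 (bin 01); offset now 13 = byte 1 bit 5; 27 bits remain
Read 3: bits[13:19] width=6 -> value=63 (bin 111111); offset now 19 = byte 2 bit 3; 21 bits remain

Answer: 21 0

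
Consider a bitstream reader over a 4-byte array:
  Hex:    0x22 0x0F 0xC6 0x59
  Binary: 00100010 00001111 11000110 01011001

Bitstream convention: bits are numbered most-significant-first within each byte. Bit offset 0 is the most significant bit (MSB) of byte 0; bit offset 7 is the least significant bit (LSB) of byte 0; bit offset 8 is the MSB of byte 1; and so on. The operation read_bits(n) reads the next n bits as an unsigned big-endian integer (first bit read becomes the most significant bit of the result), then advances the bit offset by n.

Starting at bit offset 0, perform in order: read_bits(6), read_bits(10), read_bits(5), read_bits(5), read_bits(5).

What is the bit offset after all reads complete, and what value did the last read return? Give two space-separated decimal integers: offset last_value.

Answer: 31 12

Derivation:
Read 1: bits[0:6] width=6 -> value=8 (bin 001000); offset now 6 = byte 0 bit 6; 26 bits remain
Read 2: bits[6:16] width=10 -> value=527 (bin 1000001111); offset now 16 = byte 2 bit 0; 16 bits remain
Read 3: bits[16:21] width=5 -> value=24 (bin 11000); offset now 21 = byte 2 bit 5; 11 bits remain
Read 4: bits[21:26] width=5 -> value=25 (bin 11001); offset now 26 = byte 3 bit 2; 6 bits remain
Read 5: bits[26:31] width=5 -> value=12 (bin 01100); offset now 31 = byte 3 bit 7; 1 bits remain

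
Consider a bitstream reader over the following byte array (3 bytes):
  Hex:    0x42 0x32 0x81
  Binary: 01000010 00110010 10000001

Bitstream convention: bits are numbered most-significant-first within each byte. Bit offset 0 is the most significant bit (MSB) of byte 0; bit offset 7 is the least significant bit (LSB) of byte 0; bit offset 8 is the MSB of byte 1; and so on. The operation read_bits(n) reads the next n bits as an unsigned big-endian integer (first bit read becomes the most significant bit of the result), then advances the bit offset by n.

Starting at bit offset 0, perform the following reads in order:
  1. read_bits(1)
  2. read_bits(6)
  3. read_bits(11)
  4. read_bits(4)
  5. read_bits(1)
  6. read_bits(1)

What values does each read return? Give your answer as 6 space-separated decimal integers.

Answer: 0 33 202 0 0 1

Derivation:
Read 1: bits[0:1] width=1 -> value=0 (bin 0); offset now 1 = byte 0 bit 1; 23 bits remain
Read 2: bits[1:7] width=6 -> value=33 (bin 100001); offset now 7 = byte 0 bit 7; 17 bits remain
Read 3: bits[7:18] width=11 -> value=202 (bin 00011001010); offset now 18 = byte 2 bit 2; 6 bits remain
Read 4: bits[18:22] width=4 -> value=0 (bin 0000); offset now 22 = byte 2 bit 6; 2 bits remain
Read 5: bits[22:23] width=1 -> value=0 (bin 0); offset now 23 = byte 2 bit 7; 1 bits remain
Read 6: bits[23:24] width=1 -> value=1 (bin 1); offset now 24 = byte 3 bit 0; 0 bits remain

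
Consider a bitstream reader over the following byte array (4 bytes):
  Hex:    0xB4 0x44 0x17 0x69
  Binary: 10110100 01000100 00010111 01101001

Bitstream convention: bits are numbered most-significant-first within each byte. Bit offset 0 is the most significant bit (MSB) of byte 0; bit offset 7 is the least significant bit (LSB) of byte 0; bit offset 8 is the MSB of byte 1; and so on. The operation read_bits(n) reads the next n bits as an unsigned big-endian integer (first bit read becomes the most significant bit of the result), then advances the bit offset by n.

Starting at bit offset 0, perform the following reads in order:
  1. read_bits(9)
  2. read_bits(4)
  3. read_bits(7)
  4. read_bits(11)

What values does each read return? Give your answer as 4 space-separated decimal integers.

Answer: 360 8 65 948

Derivation:
Read 1: bits[0:9] width=9 -> value=360 (bin 101101000); offset now 9 = byte 1 bit 1; 23 bits remain
Read 2: bits[9:13] width=4 -> value=8 (bin 1000); offset now 13 = byte 1 bit 5; 19 bits remain
Read 3: bits[13:20] width=7 -> value=65 (bin 1000001); offset now 20 = byte 2 bit 4; 12 bits remain
Read 4: bits[20:31] width=11 -> value=948 (bin 01110110100); offset now 31 = byte 3 bit 7; 1 bits remain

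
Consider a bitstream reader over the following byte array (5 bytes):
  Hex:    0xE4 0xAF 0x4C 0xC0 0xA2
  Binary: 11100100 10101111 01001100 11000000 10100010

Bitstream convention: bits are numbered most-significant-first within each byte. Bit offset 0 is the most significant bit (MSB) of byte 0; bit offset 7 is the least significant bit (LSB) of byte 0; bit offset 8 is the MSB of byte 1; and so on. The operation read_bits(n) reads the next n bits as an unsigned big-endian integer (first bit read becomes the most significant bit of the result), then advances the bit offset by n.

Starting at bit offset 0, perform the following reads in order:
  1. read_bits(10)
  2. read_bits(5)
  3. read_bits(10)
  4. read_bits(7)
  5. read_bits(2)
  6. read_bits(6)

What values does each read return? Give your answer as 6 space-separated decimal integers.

Answer: 914 23 665 64 2 34

Derivation:
Read 1: bits[0:10] width=10 -> value=914 (bin 1110010010); offset now 10 = byte 1 bit 2; 30 bits remain
Read 2: bits[10:15] width=5 -> value=23 (bin 10111); offset now 15 = byte 1 bit 7; 25 bits remain
Read 3: bits[15:25] width=10 -> value=665 (bin 1010011001); offset now 25 = byte 3 bit 1; 15 bits remain
Read 4: bits[25:32] width=7 -> value=64 (bin 1000000); offset now 32 = byte 4 bit 0; 8 bits remain
Read 5: bits[32:34] width=2 -> value=2 (bin 10); offset now 34 = byte 4 bit 2; 6 bits remain
Read 6: bits[34:40] width=6 -> value=34 (bin 100010); offset now 40 = byte 5 bit 0; 0 bits remain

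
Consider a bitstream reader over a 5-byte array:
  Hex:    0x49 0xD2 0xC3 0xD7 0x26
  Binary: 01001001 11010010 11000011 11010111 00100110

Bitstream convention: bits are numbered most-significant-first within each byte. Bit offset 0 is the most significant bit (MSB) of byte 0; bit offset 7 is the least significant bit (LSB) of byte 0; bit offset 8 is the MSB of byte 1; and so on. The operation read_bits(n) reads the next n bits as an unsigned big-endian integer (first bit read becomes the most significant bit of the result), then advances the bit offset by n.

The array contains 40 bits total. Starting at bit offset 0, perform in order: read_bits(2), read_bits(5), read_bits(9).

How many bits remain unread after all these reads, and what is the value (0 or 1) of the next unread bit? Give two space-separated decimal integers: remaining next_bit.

Read 1: bits[0:2] width=2 -> value=1 (bin 01); offset now 2 = byte 0 bit 2; 38 bits remain
Read 2: bits[2:7] width=5 -> value=4 (bin 00100); offset now 7 = byte 0 bit 7; 33 bits remain
Read 3: bits[7:16] width=9 -> value=466 (bin 111010010); offset now 16 = byte 2 bit 0; 24 bits remain

Answer: 24 1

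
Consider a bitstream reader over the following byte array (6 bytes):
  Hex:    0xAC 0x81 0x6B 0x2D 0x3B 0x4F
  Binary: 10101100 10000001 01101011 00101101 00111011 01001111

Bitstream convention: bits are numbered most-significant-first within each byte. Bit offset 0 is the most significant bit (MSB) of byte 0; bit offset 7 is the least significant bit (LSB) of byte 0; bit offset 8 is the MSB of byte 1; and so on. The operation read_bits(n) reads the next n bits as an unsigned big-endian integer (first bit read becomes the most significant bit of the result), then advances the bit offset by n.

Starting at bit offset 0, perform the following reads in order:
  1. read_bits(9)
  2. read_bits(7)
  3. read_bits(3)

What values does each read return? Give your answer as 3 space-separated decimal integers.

Answer: 345 1 3

Derivation:
Read 1: bits[0:9] width=9 -> value=345 (bin 101011001); offset now 9 = byte 1 bit 1; 39 bits remain
Read 2: bits[9:16] width=7 -> value=1 (bin 0000001); offset now 16 = byte 2 bit 0; 32 bits remain
Read 3: bits[16:19] width=3 -> value=3 (bin 011); offset now 19 = byte 2 bit 3; 29 bits remain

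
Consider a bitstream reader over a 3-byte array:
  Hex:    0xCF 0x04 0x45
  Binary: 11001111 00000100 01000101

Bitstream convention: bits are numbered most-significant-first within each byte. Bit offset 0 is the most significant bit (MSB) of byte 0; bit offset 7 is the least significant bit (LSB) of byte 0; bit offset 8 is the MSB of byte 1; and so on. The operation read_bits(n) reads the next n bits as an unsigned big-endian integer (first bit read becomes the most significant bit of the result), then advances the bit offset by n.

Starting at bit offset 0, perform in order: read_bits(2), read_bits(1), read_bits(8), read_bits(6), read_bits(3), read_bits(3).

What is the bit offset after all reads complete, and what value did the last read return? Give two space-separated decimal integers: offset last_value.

Answer: 23 2

Derivation:
Read 1: bits[0:2] width=2 -> value=3 (bin 11); offset now 2 = byte 0 bit 2; 22 bits remain
Read 2: bits[2:3] width=1 -> value=0 (bin 0); offset now 3 = byte 0 bit 3; 21 bits remain
Read 3: bits[3:11] width=8 -> value=120 (bin 01111000); offset now 11 = byte 1 bit 3; 13 bits remain
Read 4: bits[11:17] width=6 -> value=8 (bin 001000); offset now 17 = byte 2 bit 1; 7 bits remain
Read 5: bits[17:20] width=3 -> value=4 (bin 100); offset now 20 = byte 2 bit 4; 4 bits remain
Read 6: bits[20:23] width=3 -> value=2 (bin 010); offset now 23 = byte 2 bit 7; 1 bits remain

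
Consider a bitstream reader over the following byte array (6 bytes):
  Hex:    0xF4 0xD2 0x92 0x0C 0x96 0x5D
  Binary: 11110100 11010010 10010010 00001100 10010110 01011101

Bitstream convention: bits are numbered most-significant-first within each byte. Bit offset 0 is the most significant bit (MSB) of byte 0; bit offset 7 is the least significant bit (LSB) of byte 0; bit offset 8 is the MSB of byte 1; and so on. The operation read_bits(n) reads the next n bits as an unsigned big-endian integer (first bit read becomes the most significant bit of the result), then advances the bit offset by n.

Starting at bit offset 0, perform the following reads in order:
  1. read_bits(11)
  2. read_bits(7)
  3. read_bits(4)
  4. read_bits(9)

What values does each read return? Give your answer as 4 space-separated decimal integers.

Read 1: bits[0:11] width=11 -> value=1958 (bin 11110100110); offset now 11 = byte 1 bit 3; 37 bits remain
Read 2: bits[11:18] width=7 -> value=74 (bin 1001010); offset now 18 = byte 2 bit 2; 30 bits remain
Read 3: bits[18:22] width=4 -> value=4 (bin 0100); offset now 22 = byte 2 bit 6; 26 bits remain
Read 4: bits[22:31] width=9 -> value=262 (bin 100000110); offset now 31 = byte 3 bit 7; 17 bits remain

Answer: 1958 74 4 262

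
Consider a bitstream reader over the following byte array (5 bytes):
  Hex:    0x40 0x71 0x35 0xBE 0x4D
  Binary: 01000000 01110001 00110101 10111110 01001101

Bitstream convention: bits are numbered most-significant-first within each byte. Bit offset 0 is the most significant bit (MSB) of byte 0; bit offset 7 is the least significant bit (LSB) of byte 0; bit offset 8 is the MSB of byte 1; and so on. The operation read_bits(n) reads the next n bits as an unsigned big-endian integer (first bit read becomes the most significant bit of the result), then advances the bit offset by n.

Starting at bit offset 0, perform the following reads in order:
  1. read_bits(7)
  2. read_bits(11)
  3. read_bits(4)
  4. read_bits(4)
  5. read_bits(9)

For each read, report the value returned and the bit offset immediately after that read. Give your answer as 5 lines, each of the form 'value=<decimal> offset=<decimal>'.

Answer: value=32 offset=7
value=452 offset=18
value=13 offset=22
value=6 offset=26
value=498 offset=35

Derivation:
Read 1: bits[0:7] width=7 -> value=32 (bin 0100000); offset now 7 = byte 0 bit 7; 33 bits remain
Read 2: bits[7:18] width=11 -> value=452 (bin 00111000100); offset now 18 = byte 2 bit 2; 22 bits remain
Read 3: bits[18:22] width=4 -> value=13 (bin 1101); offset now 22 = byte 2 bit 6; 18 bits remain
Read 4: bits[22:26] width=4 -> value=6 (bin 0110); offset now 26 = byte 3 bit 2; 14 bits remain
Read 5: bits[26:35] width=9 -> value=498 (bin 111110010); offset now 35 = byte 4 bit 3; 5 bits remain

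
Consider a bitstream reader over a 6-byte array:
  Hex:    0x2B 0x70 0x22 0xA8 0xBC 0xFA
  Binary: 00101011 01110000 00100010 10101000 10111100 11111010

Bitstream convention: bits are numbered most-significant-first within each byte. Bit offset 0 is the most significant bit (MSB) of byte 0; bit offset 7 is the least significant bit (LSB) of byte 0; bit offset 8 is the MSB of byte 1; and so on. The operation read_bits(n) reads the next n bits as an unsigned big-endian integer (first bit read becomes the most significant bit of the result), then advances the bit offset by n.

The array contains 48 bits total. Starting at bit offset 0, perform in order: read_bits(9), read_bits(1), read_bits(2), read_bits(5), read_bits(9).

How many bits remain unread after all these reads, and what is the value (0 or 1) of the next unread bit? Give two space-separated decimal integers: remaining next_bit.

Answer: 22 1

Derivation:
Read 1: bits[0:9] width=9 -> value=86 (bin 001010110); offset now 9 = byte 1 bit 1; 39 bits remain
Read 2: bits[9:10] width=1 -> value=1 (bin 1); offset now 10 = byte 1 bit 2; 38 bits remain
Read 3: bits[10:12] width=2 -> value=3 (bin 11); offset now 12 = byte 1 bit 4; 36 bits remain
Read 4: bits[12:17] width=5 -> value=0 (bin 00000); offset now 17 = byte 2 bit 1; 31 bits remain
Read 5: bits[17:26] width=9 -> value=138 (bin 010001010); offset now 26 = byte 3 bit 2; 22 bits remain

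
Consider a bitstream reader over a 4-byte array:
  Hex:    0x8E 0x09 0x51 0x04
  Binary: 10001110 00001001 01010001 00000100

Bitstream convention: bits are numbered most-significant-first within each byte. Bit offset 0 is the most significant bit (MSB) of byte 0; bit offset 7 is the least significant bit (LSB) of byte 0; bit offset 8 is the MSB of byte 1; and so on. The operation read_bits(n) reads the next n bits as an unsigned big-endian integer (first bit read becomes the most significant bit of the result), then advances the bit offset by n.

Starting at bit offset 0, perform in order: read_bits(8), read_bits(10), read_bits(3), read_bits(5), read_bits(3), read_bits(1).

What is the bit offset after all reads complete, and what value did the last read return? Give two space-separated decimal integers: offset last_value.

Read 1: bits[0:8] width=8 -> value=142 (bin 10001110); offset now 8 = byte 1 bit 0; 24 bits remain
Read 2: bits[8:18] width=10 -> value=37 (bin 0000100101); offset now 18 = byte 2 bit 2; 14 bits remain
Read 3: bits[18:21] width=3 -> value=2 (bin 010); offset now 21 = byte 2 bit 5; 11 bits remain
Read 4: bits[21:26] width=5 -> value=4 (bin 00100); offset now 26 = byte 3 bit 2; 6 bits remain
Read 5: bits[26:29] width=3 -> value=0 (bin 000); offset now 29 = byte 3 bit 5; 3 bits remain
Read 6: bits[29:30] width=1 -> value=1 (bin 1); offset now 30 = byte 3 bit 6; 2 bits remain

Answer: 30 1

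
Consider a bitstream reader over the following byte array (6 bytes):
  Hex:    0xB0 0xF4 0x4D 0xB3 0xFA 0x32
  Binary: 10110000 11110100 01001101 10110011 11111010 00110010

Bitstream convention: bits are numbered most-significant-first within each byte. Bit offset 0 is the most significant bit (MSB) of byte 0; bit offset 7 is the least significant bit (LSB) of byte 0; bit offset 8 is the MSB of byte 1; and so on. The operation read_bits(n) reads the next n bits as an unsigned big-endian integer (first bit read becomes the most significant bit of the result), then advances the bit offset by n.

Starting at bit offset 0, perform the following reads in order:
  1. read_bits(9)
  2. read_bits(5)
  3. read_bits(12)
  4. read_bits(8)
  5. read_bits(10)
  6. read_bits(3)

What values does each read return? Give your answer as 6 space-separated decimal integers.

Read 1: bits[0:9] width=9 -> value=353 (bin 101100001); offset now 9 = byte 1 bit 1; 39 bits remain
Read 2: bits[9:14] width=5 -> value=29 (bin 11101); offset now 14 = byte 1 bit 6; 34 bits remain
Read 3: bits[14:26] width=12 -> value=310 (bin 000100110110); offset now 26 = byte 3 bit 2; 22 bits remain
Read 4: bits[26:34] width=8 -> value=207 (bin 11001111); offset now 34 = byte 4 bit 2; 14 bits remain
Read 5: bits[34:44] width=10 -> value=931 (bin 1110100011); offset now 44 = byte 5 bit 4; 4 bits remain
Read 6: bits[44:47] width=3 -> value=1 (bin 001); offset now 47 = byte 5 bit 7; 1 bits remain

Answer: 353 29 310 207 931 1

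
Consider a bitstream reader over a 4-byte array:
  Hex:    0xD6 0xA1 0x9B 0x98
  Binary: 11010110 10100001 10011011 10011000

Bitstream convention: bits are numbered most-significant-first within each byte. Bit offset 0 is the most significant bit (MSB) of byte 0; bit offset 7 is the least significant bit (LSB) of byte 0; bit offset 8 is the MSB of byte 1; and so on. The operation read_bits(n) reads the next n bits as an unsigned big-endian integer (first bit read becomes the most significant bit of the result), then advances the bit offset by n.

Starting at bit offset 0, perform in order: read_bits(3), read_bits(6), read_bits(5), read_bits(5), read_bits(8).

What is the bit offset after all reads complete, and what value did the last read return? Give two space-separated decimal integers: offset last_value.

Read 1: bits[0:3] width=3 -> value=6 (bin 110); offset now 3 = byte 0 bit 3; 29 bits remain
Read 2: bits[3:9] width=6 -> value=45 (bin 101101); offset now 9 = byte 1 bit 1; 23 bits remain
Read 3: bits[9:14] width=5 -> value=8 (bin 01000); offset now 14 = byte 1 bit 6; 18 bits remain
Read 4: bits[14:19] width=5 -> value=12 (bin 01100); offset now 19 = byte 2 bit 3; 13 bits remain
Read 5: bits[19:27] width=8 -> value=220 (bin 11011100); offset now 27 = byte 3 bit 3; 5 bits remain

Answer: 27 220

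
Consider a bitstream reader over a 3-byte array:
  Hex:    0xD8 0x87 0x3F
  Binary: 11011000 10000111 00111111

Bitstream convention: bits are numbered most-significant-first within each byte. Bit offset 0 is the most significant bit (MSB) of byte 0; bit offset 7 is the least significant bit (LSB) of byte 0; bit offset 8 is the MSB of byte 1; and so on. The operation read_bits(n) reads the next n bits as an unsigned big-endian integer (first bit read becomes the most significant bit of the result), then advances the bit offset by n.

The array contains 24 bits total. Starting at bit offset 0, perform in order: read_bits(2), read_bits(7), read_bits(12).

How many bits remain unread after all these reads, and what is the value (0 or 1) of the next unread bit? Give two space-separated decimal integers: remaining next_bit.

Answer: 3 1

Derivation:
Read 1: bits[0:2] width=2 -> value=3 (bin 11); offset now 2 = byte 0 bit 2; 22 bits remain
Read 2: bits[2:9] width=7 -> value=49 (bin 0110001); offset now 9 = byte 1 bit 1; 15 bits remain
Read 3: bits[9:21] width=12 -> value=231 (bin 000011100111); offset now 21 = byte 2 bit 5; 3 bits remain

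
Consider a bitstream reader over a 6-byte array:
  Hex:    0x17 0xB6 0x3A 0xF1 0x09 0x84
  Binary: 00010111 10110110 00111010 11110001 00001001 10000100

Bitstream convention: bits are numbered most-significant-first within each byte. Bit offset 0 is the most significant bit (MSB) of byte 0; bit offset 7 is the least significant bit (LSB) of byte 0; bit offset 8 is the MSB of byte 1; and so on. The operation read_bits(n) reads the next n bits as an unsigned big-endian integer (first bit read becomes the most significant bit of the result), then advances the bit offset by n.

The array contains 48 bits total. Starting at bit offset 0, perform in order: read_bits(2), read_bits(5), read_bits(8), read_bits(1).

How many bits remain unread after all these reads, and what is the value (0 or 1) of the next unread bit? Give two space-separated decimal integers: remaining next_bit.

Answer: 32 0

Derivation:
Read 1: bits[0:2] width=2 -> value=0 (bin 00); offset now 2 = byte 0 bit 2; 46 bits remain
Read 2: bits[2:7] width=5 -> value=11 (bin 01011); offset now 7 = byte 0 bit 7; 41 bits remain
Read 3: bits[7:15] width=8 -> value=219 (bin 11011011); offset now 15 = byte 1 bit 7; 33 bits remain
Read 4: bits[15:16] width=1 -> value=0 (bin 0); offset now 16 = byte 2 bit 0; 32 bits remain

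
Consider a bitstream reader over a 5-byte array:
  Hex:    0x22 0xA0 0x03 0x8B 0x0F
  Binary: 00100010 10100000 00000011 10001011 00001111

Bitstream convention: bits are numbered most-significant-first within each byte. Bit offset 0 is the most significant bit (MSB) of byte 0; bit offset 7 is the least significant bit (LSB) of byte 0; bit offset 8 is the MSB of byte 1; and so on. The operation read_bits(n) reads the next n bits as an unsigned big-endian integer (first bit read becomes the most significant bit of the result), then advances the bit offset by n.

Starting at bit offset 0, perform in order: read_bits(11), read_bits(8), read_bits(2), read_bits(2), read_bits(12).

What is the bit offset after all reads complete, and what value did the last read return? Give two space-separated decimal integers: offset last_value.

Answer: 35 3160

Derivation:
Read 1: bits[0:11] width=11 -> value=277 (bin 00100010101); offset now 11 = byte 1 bit 3; 29 bits remain
Read 2: bits[11:19] width=8 -> value=0 (bin 00000000); offset now 19 = byte 2 bit 3; 21 bits remain
Read 3: bits[19:21] width=2 -> value=0 (bin 00); offset now 21 = byte 2 bit 5; 19 bits remain
Read 4: bits[21:23] width=2 -> value=1 (bin 01); offset now 23 = byte 2 bit 7; 17 bits remain
Read 5: bits[23:35] width=12 -> value=3160 (bin 110001011000); offset now 35 = byte 4 bit 3; 5 bits remain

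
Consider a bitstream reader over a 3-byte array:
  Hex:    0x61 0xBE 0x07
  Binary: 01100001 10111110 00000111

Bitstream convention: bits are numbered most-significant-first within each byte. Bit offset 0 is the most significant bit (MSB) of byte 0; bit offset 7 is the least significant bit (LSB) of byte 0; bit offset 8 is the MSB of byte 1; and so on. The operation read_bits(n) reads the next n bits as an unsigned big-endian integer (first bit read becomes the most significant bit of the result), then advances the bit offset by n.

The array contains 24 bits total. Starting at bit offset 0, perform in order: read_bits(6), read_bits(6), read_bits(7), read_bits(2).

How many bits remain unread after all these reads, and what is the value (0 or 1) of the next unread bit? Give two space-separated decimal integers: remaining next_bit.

Read 1: bits[0:6] width=6 -> value=24 (bin 011000); offset now 6 = byte 0 bit 6; 18 bits remain
Read 2: bits[6:12] width=6 -> value=27 (bin 011011); offset now 12 = byte 1 bit 4; 12 bits remain
Read 3: bits[12:19] width=7 -> value=112 (bin 1110000); offset now 19 = byte 2 bit 3; 5 bits remain
Read 4: bits[19:21] width=2 -> value=0 (bin 00); offset now 21 = byte 2 bit 5; 3 bits remain

Answer: 3 1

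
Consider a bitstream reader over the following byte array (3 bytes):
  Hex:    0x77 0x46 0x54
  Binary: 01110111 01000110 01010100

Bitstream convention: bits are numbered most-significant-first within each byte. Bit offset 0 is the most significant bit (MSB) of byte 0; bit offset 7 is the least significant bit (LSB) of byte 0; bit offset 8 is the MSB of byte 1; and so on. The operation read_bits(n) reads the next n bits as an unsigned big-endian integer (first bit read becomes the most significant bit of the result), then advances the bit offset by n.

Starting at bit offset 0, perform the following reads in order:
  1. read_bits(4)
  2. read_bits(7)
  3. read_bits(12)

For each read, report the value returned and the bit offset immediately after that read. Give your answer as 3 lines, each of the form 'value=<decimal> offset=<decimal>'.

Read 1: bits[0:4] width=4 -> value=7 (bin 0111); offset now 4 = byte 0 bit 4; 20 bits remain
Read 2: bits[4:11] width=7 -> value=58 (bin 0111010); offset now 11 = byte 1 bit 3; 13 bits remain
Read 3: bits[11:23] width=12 -> value=810 (bin 001100101010); offset now 23 = byte 2 bit 7; 1 bits remain

Answer: value=7 offset=4
value=58 offset=11
value=810 offset=23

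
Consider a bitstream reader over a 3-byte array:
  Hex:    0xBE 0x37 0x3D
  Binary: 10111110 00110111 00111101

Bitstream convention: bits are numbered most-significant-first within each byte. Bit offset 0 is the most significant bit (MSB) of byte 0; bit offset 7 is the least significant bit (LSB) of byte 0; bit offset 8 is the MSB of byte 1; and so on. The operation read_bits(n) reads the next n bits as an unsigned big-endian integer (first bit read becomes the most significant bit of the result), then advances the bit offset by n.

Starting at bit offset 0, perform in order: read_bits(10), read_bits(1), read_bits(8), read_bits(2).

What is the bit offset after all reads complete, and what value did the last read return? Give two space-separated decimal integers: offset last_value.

Read 1: bits[0:10] width=10 -> value=760 (bin 1011111000); offset now 10 = byte 1 bit 2; 14 bits remain
Read 2: bits[10:11] width=1 -> value=1 (bin 1); offset now 11 = byte 1 bit 3; 13 bits remain
Read 3: bits[11:19] width=8 -> value=185 (bin 10111001); offset now 19 = byte 2 bit 3; 5 bits remain
Read 4: bits[19:21] width=2 -> value=3 (bin 11); offset now 21 = byte 2 bit 5; 3 bits remain

Answer: 21 3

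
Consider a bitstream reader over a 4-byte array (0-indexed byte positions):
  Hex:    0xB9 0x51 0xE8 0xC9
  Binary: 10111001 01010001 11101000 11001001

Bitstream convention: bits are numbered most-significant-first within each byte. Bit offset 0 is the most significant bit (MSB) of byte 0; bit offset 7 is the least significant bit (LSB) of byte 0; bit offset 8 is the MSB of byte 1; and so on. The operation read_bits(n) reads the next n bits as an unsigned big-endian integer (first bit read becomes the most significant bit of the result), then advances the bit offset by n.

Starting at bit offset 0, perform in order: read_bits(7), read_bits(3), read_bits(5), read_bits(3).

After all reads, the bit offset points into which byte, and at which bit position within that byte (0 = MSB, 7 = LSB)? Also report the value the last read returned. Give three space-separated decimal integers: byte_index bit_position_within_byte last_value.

Read 1: bits[0:7] width=7 -> value=92 (bin 1011100); offset now 7 = byte 0 bit 7; 25 bits remain
Read 2: bits[7:10] width=3 -> value=5 (bin 101); offset now 10 = byte 1 bit 2; 22 bits remain
Read 3: bits[10:15] width=5 -> value=8 (bin 01000); offset now 15 = byte 1 bit 7; 17 bits remain
Read 4: bits[15:18] width=3 -> value=7 (bin 111); offset now 18 = byte 2 bit 2; 14 bits remain

Answer: 2 2 7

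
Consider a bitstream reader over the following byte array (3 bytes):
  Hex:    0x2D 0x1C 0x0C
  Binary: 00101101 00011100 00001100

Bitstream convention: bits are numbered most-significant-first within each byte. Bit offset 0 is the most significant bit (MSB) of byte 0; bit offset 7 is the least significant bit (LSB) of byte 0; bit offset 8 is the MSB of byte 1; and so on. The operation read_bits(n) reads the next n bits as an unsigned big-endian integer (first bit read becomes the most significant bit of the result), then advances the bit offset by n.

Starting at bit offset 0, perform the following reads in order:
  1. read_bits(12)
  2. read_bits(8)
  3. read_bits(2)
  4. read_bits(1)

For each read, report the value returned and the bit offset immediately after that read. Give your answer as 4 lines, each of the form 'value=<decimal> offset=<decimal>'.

Read 1: bits[0:12] width=12 -> value=721 (bin 001011010001); offset now 12 = byte 1 bit 4; 12 bits remain
Read 2: bits[12:20] width=8 -> value=192 (bin 11000000); offset now 20 = byte 2 bit 4; 4 bits remain
Read 3: bits[20:22] width=2 -> value=3 (bin 11); offset now 22 = byte 2 bit 6; 2 bits remain
Read 4: bits[22:23] width=1 -> value=0 (bin 0); offset now 23 = byte 2 bit 7; 1 bits remain

Answer: value=721 offset=12
value=192 offset=20
value=3 offset=22
value=0 offset=23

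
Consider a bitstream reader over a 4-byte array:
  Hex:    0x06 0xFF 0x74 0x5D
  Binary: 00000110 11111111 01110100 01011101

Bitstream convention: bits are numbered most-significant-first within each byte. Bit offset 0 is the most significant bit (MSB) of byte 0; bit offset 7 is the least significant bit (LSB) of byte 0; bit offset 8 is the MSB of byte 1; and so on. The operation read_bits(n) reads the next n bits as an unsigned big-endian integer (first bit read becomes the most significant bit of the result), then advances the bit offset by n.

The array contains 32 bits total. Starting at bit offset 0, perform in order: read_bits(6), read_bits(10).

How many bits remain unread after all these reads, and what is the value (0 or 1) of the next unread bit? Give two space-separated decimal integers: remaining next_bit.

Answer: 16 0

Derivation:
Read 1: bits[0:6] width=6 -> value=1 (bin 000001); offset now 6 = byte 0 bit 6; 26 bits remain
Read 2: bits[6:16] width=10 -> value=767 (bin 1011111111); offset now 16 = byte 2 bit 0; 16 bits remain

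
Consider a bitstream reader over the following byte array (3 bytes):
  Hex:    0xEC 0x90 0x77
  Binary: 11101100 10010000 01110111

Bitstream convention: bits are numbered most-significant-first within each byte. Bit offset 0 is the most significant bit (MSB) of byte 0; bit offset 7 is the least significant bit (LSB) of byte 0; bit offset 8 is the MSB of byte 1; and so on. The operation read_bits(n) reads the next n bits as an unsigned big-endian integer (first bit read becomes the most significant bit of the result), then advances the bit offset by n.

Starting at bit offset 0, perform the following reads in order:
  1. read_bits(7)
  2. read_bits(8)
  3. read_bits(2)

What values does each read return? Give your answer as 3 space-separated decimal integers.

Answer: 118 72 0

Derivation:
Read 1: bits[0:7] width=7 -> value=118 (bin 1110110); offset now 7 = byte 0 bit 7; 17 bits remain
Read 2: bits[7:15] width=8 -> value=72 (bin 01001000); offset now 15 = byte 1 bit 7; 9 bits remain
Read 3: bits[15:17] width=2 -> value=0 (bin 00); offset now 17 = byte 2 bit 1; 7 bits remain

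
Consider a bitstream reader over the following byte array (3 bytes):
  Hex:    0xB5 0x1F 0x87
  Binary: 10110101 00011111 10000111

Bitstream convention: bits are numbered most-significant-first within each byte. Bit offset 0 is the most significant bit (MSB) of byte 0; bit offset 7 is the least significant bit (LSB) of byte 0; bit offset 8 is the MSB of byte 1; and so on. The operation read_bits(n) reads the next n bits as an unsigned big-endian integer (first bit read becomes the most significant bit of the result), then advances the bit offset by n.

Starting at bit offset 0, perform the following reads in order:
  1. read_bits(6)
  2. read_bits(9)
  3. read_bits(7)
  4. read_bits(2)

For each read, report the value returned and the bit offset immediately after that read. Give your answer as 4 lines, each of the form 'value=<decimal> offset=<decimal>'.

Answer: value=45 offset=6
value=143 offset=15
value=97 offset=22
value=3 offset=24

Derivation:
Read 1: bits[0:6] width=6 -> value=45 (bin 101101); offset now 6 = byte 0 bit 6; 18 bits remain
Read 2: bits[6:15] width=9 -> value=143 (bin 010001111); offset now 15 = byte 1 bit 7; 9 bits remain
Read 3: bits[15:22] width=7 -> value=97 (bin 1100001); offset now 22 = byte 2 bit 6; 2 bits remain
Read 4: bits[22:24] width=2 -> value=3 (bin 11); offset now 24 = byte 3 bit 0; 0 bits remain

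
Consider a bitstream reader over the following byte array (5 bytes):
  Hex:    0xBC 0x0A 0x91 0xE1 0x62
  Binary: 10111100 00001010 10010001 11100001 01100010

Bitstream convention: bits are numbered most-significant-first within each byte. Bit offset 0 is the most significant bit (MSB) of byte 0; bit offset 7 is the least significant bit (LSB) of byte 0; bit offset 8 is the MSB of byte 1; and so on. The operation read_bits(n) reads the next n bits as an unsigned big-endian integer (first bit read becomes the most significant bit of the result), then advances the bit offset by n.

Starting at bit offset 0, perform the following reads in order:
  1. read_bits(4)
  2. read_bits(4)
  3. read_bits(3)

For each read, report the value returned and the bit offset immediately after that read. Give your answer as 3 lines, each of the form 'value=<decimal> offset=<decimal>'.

Read 1: bits[0:4] width=4 -> value=11 (bin 1011); offset now 4 = byte 0 bit 4; 36 bits remain
Read 2: bits[4:8] width=4 -> value=12 (bin 1100); offset now 8 = byte 1 bit 0; 32 bits remain
Read 3: bits[8:11] width=3 -> value=0 (bin 000); offset now 11 = byte 1 bit 3; 29 bits remain

Answer: value=11 offset=4
value=12 offset=8
value=0 offset=11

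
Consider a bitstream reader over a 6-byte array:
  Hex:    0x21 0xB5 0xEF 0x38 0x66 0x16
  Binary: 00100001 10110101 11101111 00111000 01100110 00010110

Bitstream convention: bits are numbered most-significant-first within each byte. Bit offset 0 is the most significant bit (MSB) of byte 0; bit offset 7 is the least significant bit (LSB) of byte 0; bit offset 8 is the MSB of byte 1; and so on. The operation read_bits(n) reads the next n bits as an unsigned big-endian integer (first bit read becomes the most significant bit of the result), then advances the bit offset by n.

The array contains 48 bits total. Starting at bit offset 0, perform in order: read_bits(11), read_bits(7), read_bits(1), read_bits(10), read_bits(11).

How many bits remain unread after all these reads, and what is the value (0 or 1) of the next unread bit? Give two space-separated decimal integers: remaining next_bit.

Answer: 8 0

Derivation:
Read 1: bits[0:11] width=11 -> value=269 (bin 00100001101); offset now 11 = byte 1 bit 3; 37 bits remain
Read 2: bits[11:18] width=7 -> value=87 (bin 1010111); offset now 18 = byte 2 bit 2; 30 bits remain
Read 3: bits[18:19] width=1 -> value=1 (bin 1); offset now 19 = byte 2 bit 3; 29 bits remain
Read 4: bits[19:29] width=10 -> value=487 (bin 0111100111); offset now 29 = byte 3 bit 5; 19 bits remain
Read 5: bits[29:40] width=11 -> value=102 (bin 00001100110); offset now 40 = byte 5 bit 0; 8 bits remain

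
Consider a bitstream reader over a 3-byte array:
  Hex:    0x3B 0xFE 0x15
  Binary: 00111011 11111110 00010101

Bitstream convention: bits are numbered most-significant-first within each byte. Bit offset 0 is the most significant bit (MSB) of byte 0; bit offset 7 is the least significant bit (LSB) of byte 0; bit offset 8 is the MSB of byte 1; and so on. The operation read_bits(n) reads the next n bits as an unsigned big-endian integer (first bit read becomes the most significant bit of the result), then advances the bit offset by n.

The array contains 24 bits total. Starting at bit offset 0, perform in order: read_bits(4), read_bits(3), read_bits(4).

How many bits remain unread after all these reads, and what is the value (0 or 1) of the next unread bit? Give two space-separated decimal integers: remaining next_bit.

Answer: 13 1

Derivation:
Read 1: bits[0:4] width=4 -> value=3 (bin 0011); offset now 4 = byte 0 bit 4; 20 bits remain
Read 2: bits[4:7] width=3 -> value=5 (bin 101); offset now 7 = byte 0 bit 7; 17 bits remain
Read 3: bits[7:11] width=4 -> value=15 (bin 1111); offset now 11 = byte 1 bit 3; 13 bits remain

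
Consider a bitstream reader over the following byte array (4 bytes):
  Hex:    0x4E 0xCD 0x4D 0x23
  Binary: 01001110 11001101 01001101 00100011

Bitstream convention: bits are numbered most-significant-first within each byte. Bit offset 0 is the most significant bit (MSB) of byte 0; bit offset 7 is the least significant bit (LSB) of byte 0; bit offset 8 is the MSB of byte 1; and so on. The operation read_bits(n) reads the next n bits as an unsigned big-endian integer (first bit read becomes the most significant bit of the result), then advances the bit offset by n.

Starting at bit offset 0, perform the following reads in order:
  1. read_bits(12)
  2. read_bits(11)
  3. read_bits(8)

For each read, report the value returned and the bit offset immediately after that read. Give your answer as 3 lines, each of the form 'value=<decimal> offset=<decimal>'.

Read 1: bits[0:12] width=12 -> value=1260 (bin 010011101100); offset now 12 = byte 1 bit 4; 20 bits remain
Read 2: bits[12:23] width=11 -> value=1702 (bin 11010100110); offset now 23 = byte 2 bit 7; 9 bits remain
Read 3: bits[23:31] width=8 -> value=145 (bin 10010001); offset now 31 = byte 3 bit 7; 1 bits remain

Answer: value=1260 offset=12
value=1702 offset=23
value=145 offset=31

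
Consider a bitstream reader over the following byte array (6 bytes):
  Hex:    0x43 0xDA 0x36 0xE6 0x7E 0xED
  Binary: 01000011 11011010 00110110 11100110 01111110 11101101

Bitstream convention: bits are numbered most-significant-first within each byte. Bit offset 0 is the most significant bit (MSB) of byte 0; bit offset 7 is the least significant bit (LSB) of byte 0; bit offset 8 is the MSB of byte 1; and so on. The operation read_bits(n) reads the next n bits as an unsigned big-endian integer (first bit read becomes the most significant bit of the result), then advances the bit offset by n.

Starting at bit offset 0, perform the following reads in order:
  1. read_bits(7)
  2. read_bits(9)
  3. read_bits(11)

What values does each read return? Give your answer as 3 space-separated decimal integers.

Answer: 33 474 439

Derivation:
Read 1: bits[0:7] width=7 -> value=33 (bin 0100001); offset now 7 = byte 0 bit 7; 41 bits remain
Read 2: bits[7:16] width=9 -> value=474 (bin 111011010); offset now 16 = byte 2 bit 0; 32 bits remain
Read 3: bits[16:27] width=11 -> value=439 (bin 00110110111); offset now 27 = byte 3 bit 3; 21 bits remain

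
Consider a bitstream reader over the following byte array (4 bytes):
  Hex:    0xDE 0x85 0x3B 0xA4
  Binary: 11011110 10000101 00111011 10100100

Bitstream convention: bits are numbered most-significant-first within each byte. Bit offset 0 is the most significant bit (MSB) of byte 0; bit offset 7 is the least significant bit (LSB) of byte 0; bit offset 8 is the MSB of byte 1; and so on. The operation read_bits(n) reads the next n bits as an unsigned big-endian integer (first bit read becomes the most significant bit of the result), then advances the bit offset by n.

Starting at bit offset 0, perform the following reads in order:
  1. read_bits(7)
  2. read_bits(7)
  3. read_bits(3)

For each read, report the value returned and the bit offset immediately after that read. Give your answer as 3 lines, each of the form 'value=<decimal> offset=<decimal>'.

Answer: value=111 offset=7
value=33 offset=14
value=2 offset=17

Derivation:
Read 1: bits[0:7] width=7 -> value=111 (bin 1101111); offset now 7 = byte 0 bit 7; 25 bits remain
Read 2: bits[7:14] width=7 -> value=33 (bin 0100001); offset now 14 = byte 1 bit 6; 18 bits remain
Read 3: bits[14:17] width=3 -> value=2 (bin 010); offset now 17 = byte 2 bit 1; 15 bits remain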